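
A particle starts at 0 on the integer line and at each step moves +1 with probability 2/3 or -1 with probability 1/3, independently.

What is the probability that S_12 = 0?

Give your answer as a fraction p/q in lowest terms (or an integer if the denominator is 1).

Answer: 19712/177147

Derivation:
To be at 0 after 12 steps: need exactly 6 steps of +1 and 6 of -1.
Number of such sequences: C(12,6) = 924
Each has probability (2/3)^6 · (1/3)^6 = 64/531441
P = 924 · 64/531441 = 19712/177147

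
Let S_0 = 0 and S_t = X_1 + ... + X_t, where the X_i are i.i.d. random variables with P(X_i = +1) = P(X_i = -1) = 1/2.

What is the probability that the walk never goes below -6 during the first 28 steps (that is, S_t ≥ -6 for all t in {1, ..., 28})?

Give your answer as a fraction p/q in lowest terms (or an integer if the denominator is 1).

Answer: 109396395/134217728

Derivation:
Let f(t,s) = #length-t paths at position s with S_1..S_t all ≥ -6.
f(t,s) = f(t-1,s-1) + f(t-1,s+1) for s ≥ -6; f(t,s) = 0 for s < -6.
t=0: f(0,0)=1
t=1: f(1,-1)=1 f(1,1)=1
t=2: f(2,-2)=1 f(2,0)=2 f(2,2)=1
t=3: f(3,-3)=1 f(3,-1)=3 f(3,1)=3 f(3,3)=1
t=4: f(4,-4)=1 f(4,-2)=4 f(4,0)=6 f(4,2)=4 f(4,4)=1
t=5: f(5,-5)=1 f(5,-3)=5 f(5,-1)=10 f(5,1)=10 f(5,3)=5 f(5,5)=1
t=6: f(6,-6)=1 f(6,-4)=6 f(6,-2)=15 f(6,0)=20 f(6,2)=15 f(6,4)=6 f(6,6)=1
t=7: f(7,-5)=7 f(7,-3)=21 f(7,-1)=35 f(7,1)=35 f(7,3)=21 f(7,5)=7 f(7,7)=1
t=8: f(8,-6)=7 f(8,-4)=28 f(8,-2)=56 f(8,0)=70 f(8,2)=56 f(8,4)=28 f(8,6)=8 f(8,8)=1
t=9: f(9,-5)=35 f(9,-3)=84 f(9,-1)=126 f(9,1)=126 f(9,3)=84 f(9,5)=36 f(9,7)=9 f(9,9)=1
t=10: f(10,-6)=35 f(10,-4)=119 f(10,-2)=210 f(10,0)=252 f(10,2)=210 f(10,4)=120 f(10,6)=45 f(10,8)=10 f(10,10)=1
t=11: f(11,-5)=154 f(11,-3)=329 f(11,-1)=462 f(11,1)=462 f(11,3)=330 f(11,5)=165 f(11,7)=55 f(11,9)=11 f(11,11)=1
t=12: f(12,-6)=154 f(12,-4)=483 f(12,-2)=791 f(12,0)=924 f(12,2)=792 f(12,4)=495 f(12,6)=220 f(12,8)=66 f(12,10)=12 f(12,12)=1
t=13: f(13,-5)=637 f(13,-3)=1274 f(13,-1)=1715 f(13,1)=1716 f(13,3)=1287 f(13,5)=715 f(13,7)=286 f(13,9)=78 f(13,11)=13 f(13,13)=1
t=14: f(14,-6)=637 f(14,-4)=1911 f(14,-2)=2989 f(14,0)=3431 f(14,2)=3003 f(14,4)=2002 f(14,6)=1001 f(14,8)=364 f(14,10)=91 f(14,12)=14 f(14,14)=1
t=15: f(15,-5)=2548 f(15,-3)=4900 f(15,-1)=6420 f(15,1)=6434 f(15,3)=5005 f(15,5)=3003 f(15,7)=1365 f(15,9)=455 f(15,11)=105 f(15,13)=15 f(15,15)=1
t=16: f(16,-6)=2548 f(16,-4)=7448 f(16,-2)=11320 f(16,0)=12854 f(16,2)=11439 f(16,4)=8008 f(16,6)=4368 f(16,8)=1820 f(16,10)=560 f(16,12)=120 f(16,14)=16 f(16,16)=1
t=17: f(17,-5)=9996 f(17,-3)=18768 f(17,-1)=24174 f(17,1)=24293 f(17,3)=19447 f(17,5)=12376 f(17,7)=6188 f(17,9)=2380 f(17,11)=680 f(17,13)=136 f(17,15)=17 f(17,17)=1
t=18: f(18,-6)=9996 f(18,-4)=28764 f(18,-2)=42942 f(18,0)=48467 f(18,2)=43740 f(18,4)=31823 f(18,6)=18564 f(18,8)=8568 f(18,10)=3060 f(18,12)=816 f(18,14)=153 f(18,16)=18 f(18,18)=1
t=19: f(19,-5)=38760 f(19,-3)=71706 f(19,-1)=91409 f(19,1)=92207 f(19,3)=75563 f(19,5)=50387 f(19,7)=27132 f(19,9)=11628 f(19,11)=3876 f(19,13)=969 f(19,15)=171 f(19,17)=19 f(19,19)=1
t=20: f(20,-6)=38760 f(20,-4)=110466 f(20,-2)=163115 f(20,0)=183616 f(20,2)=167770 f(20,4)=125950 f(20,6)=77519 f(20,8)=38760 f(20,10)=15504 f(20,12)=4845 f(20,14)=1140 f(20,16)=190 f(20,18)=20 f(20,20)=1
t=21: f(21,-5)=149226 f(21,-3)=273581 f(21,-1)=346731 f(21,1)=351386 f(21,3)=293720 f(21,5)=203469 f(21,7)=116279 f(21,9)=54264 f(21,11)=20349 f(21,13)=5985 f(21,15)=1330 f(21,17)=210 f(21,19)=21 f(21,21)=1
t=22: f(22,-6)=149226 f(22,-4)=422807 f(22,-2)=620312 f(22,0)=698117 f(22,2)=645106 f(22,4)=497189 f(22,6)=319748 f(22,8)=170543 f(22,10)=74613 f(22,12)=26334 f(22,14)=7315 f(22,16)=1540 f(22,18)=231 f(22,20)=22 f(22,22)=1
t=23: f(23,-5)=572033 f(23,-3)=1043119 f(23,-1)=1318429 f(23,1)=1343223 f(23,3)=1142295 f(23,5)=816937 f(23,7)=490291 f(23,9)=245156 f(23,11)=100947 f(23,13)=33649 f(23,15)=8855 f(23,17)=1771 f(23,19)=253 f(23,21)=23 f(23,23)=1
t=24: f(24,-6)=572033 f(24,-4)=1615152 f(24,-2)=2361548 f(24,0)=2661652 f(24,2)=2485518 f(24,4)=1959232 f(24,6)=1307228 f(24,8)=735447 f(24,10)=346103 f(24,12)=134596 f(24,14)=42504 f(24,16)=10626 f(24,18)=2024 f(24,20)=276 f(24,22)=24 f(24,24)=1
t=25: f(25,-5)=2187185 f(25,-3)=3976700 f(25,-1)=5023200 f(25,1)=5147170 f(25,3)=4444750 f(25,5)=3266460 f(25,7)=2042675 f(25,9)=1081550 f(25,11)=480699 f(25,13)=177100 f(25,15)=53130 f(25,17)=12650 f(25,19)=2300 f(25,21)=300 f(25,23)=25 f(25,25)=1
t=26: f(26,-6)=2187185 f(26,-4)=6163885 f(26,-2)=8999900 f(26,0)=10170370 f(26,2)=9591920 f(26,4)=7711210 f(26,6)=5309135 f(26,8)=3124225 f(26,10)=1562249 f(26,12)=657799 f(26,14)=230230 f(26,16)=65780 f(26,18)=14950 f(26,20)=2600 f(26,22)=325 f(26,24)=26 f(26,26)=1
t=27: f(27,-5)=8351070 f(27,-3)=15163785 f(27,-1)=19170270 f(27,1)=19762290 f(27,3)=17303130 f(27,5)=13020345 f(27,7)=8433360 f(27,9)=4686474 f(27,11)=2220048 f(27,13)=888029 f(27,15)=296010 f(27,17)=80730 f(27,19)=17550 f(27,21)=2925 f(27,23)=351 f(27,25)=27 f(27,27)=1
t=28: f(28,-6)=8351070 f(28,-4)=23514855 f(28,-2)=34334055 f(28,0)=38932560 f(28,2)=37065420 f(28,4)=30323475 f(28,6)=21453705 f(28,8)=13119834 f(28,10)=6906522 f(28,12)=3108077 f(28,14)=1184039 f(28,16)=376740 f(28,18)=98280 f(28,20)=20475 f(28,22)=3276 f(28,24)=378 f(28,26)=28 f(28,28)=1
Σ_s f(28,s) = 218792790
P = 218792790/268435456 = 109396395/134217728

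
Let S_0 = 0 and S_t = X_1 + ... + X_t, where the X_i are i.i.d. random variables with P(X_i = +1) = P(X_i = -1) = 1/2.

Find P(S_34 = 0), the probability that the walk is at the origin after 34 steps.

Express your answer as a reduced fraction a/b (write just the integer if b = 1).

Answer: 583401555/4294967296

Derivation:
To return to 0 after 34 steps: need exactly 17 steps of +1 and 17 of -1.
Favorable paths: C(34,17) = 2333606220
Total paths: 2^34 = 17179869184
P = 2333606220/17179869184 = 583401555/4294967296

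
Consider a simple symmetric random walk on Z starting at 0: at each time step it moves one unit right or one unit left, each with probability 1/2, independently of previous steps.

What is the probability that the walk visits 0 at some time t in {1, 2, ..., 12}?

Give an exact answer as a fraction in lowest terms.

Answer: 793/1024

Derivation:
Count via complement. Let g(t,s) = #length-t paths at position s with S_1..S_t all ≠ 0.
g(t,s) = g(t-1,s-1) + g(t-1,s+1) for s ≠ 0; g(t,0) = 0.
t=0: g(0,0)=1
t=1: g(1,-1)=1 g(1,1)=1
t=2: g(2,-2)=1 g(2,2)=1
t=3: g(3,-3)=1 g(3,-1)=1 g(3,1)=1 g(3,3)=1
t=4: g(4,-4)=1 g(4,-2)=2 g(4,2)=2 g(4,4)=1
t=5: g(5,-5)=1 g(5,-3)=3 g(5,-1)=2 g(5,1)=2 g(5,3)=3 g(5,5)=1
t=6: g(6,-6)=1 g(6,-4)=4 g(6,-2)=5 g(6,2)=5 g(6,4)=4 g(6,6)=1
t=7: g(7,-7)=1 g(7,-5)=5 g(7,-3)=9 g(7,-1)=5 g(7,1)=5 g(7,3)=9 g(7,5)=5 g(7,7)=1
t=8: g(8,-8)=1 g(8,-6)=6 g(8,-4)=14 g(8,-2)=14 g(8,2)=14 g(8,4)=14 g(8,6)=6 g(8,8)=1
t=9: g(9,-9)=1 g(9,-7)=7 g(9,-5)=20 g(9,-3)=28 g(9,-1)=14 g(9,1)=14 g(9,3)=28 g(9,5)=20 g(9,7)=7 g(9,9)=1
t=10: g(10,-10)=1 g(10,-8)=8 g(10,-6)=27 g(10,-4)=48 g(10,-2)=42 g(10,2)=42 g(10,4)=48 g(10,6)=27 g(10,8)=8 g(10,10)=1
t=11: g(11,-11)=1 g(11,-9)=9 g(11,-7)=35 g(11,-5)=75 g(11,-3)=90 g(11,-1)=42 g(11,1)=42 g(11,3)=90 g(11,5)=75 g(11,7)=35 g(11,9)=9 g(11,11)=1
t=12: g(12,-12)=1 g(12,-10)=10 g(12,-8)=44 g(12,-6)=110 g(12,-4)=165 g(12,-2)=132 g(12,2)=132 g(12,4)=165 g(12,6)=110 g(12,8)=44 g(12,10)=10 g(12,12)=1
Paths never hitting 0: Σ_s g(12,s) = 924
Paths hitting 0: 2^12 - 924 = 3172
P = 3172/4096 = 793/1024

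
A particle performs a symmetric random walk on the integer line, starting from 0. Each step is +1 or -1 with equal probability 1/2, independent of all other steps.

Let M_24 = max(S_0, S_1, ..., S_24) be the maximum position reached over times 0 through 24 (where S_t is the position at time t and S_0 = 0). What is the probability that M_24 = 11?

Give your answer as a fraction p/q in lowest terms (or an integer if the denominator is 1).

Answer: 33649/4194304

Derivation:
Let M_24 = max(S_0,...,S_24). Use the reflection principle: for j ≥ 1, #{paths with M_24 ≥ j} = #{S_24 ≥ j} + #{S_24 ≥ j+1}.
By reflection, #{M_24 ≥ 11} = #{S_24 ≥ 11} + #{S_24 ≥ 12} = 190051 + 190051 = 380102.
#{M_24 ≥ 12} = #{S_24 ≥ 12} + #{S_24 ≥ 13} = 190051 + 55455 = 245506.
#{M_24 = 11} = 380102 - 245506 = 134596.
P(M_24 = 11) = 134596/16777216 = 33649/4194304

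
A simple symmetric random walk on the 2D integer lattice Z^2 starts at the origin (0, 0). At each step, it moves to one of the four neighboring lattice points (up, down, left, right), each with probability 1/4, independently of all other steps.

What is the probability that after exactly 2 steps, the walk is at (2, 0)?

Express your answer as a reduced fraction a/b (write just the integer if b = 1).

Let h be the number of horizontal steps (so 2-h are vertical). To end at (2,0) need (h+2)/2 right-steps and ((2-h)+0)/2 up-steps.
Sum over h with 2 ≤ h ≤ 2, h ≡ 0 (mod 2), 2-h ≡ 0 (mod 2):
h=2: C(2,2)·C(2,2)·C(0,0) = 1·1·1 = 1
Total favorable: 1
Total paths: 4^2 = 16
P = 1/16 = 1/16

Answer: 1/16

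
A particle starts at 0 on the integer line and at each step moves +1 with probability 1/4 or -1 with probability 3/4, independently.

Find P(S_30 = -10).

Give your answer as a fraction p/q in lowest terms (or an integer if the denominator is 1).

To reach position -10 after 30 steps: need 10 steps of +1 and 20 steps of -1.
Number of such sequences: C(30,10) = 30045015
Each has probability (1/4)^10 · (3/4)^20 = 3486784401/1152921504606846976
P = 30045015 · 3486784401/1152921504606846976 = 104760489629811015/1152921504606846976

Answer: 104760489629811015/1152921504606846976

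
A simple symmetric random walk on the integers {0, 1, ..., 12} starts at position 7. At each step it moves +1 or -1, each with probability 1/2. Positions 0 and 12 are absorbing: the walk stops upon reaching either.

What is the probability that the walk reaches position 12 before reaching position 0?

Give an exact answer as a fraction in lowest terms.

Answer: 7/12

Derivation:
Symmetric walk (p = 1/2): the harmonic-function argument gives P(hit 12 before 0 | start at 7) = a/N.
P = 7/12 = 7/12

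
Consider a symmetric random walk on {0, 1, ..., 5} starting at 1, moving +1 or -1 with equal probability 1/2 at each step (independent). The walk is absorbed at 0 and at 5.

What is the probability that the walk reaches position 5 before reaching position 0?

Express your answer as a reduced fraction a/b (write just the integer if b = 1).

Answer: 1/5

Derivation:
Symmetric walk (p = 1/2): the harmonic-function argument gives P(hit 5 before 0 | start at 1) = a/N.
P = 1/5 = 1/5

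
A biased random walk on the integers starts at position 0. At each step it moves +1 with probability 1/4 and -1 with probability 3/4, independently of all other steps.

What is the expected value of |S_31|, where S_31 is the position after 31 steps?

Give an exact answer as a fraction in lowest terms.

S_31 takes values m ≡ 1 (mod 2) with |m| ≤ 31; P(S_31=m) = C(31,(31+m)/2) · (1/4)^((31+m)/2) · (3/4)^((31-m)/2).
Distribution: P(S=-31)=617673396283947/4611686018427387904, P(S=-29)=6382625094934119/4611686018427387904, P(S=-27)=31913125474670595/4611686018427387904, P(S=-25)=102831182085049695/4611686018427387904, P(S=-23)=239939424865115955/4611686018427387904, P(S=-21)=431890964757208719/4611686018427387904, P(S=-19)=623842504649301483/4611686018427387904, P(S=-17)=742669648392025575/4611686018427387904, P(S=-15)=742669648392025575/4611686018427387904, P(S=-13)=632644515296910675/4611686018427387904, P(S=-11)=463939311217734495/4611686018427387904, P(S=-9)=295234107138558315/4611686018427387904, P(S=-7)=164018948410310175/4611686018427387904, P(S=-5)=79906667174253675/4611686018427387904, P(S=-3)=34245714503251575/4611686018427387904, P(S=-1)=12937269923450595/4611686018427387904, P(S=1)=4312423307816865/4611686018427387904, P(S=3)=1268359796416725/4611686018427387904, P(S=5)=328834021293225/4611686018427387904, P(S=7)=74997232926525/4611686018427387904, P(S=9)=14999446585305/4611686018427387904, P(S=11)=2618950991085/4611686018427387904, P(S=13)=396810756225/4611686018427387904, P(S=15)=51757924725/4611686018427387904, P(S=17)=5750880525/4611686018427387904, P(S=19)=536748849/4611686018427387904, P(S=21)=41288373/4611686018427387904, P(S=23)=2548665/4611686018427387904, P(S=25)=121365/4611686018427387904, P(S=27)=4185/4611686018427387904, P(S=29)=93/4611686018427387904, P(S=31)=1/4611686018427387904
E[|S_31|] = Σ_m |m|·P(S_31=m) = 1117219473235224019/72057594037927936

Answer: 1117219473235224019/72057594037927936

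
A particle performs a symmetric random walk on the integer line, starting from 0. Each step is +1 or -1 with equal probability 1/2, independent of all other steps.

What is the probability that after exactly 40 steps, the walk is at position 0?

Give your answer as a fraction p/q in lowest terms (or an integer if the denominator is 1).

To return to 0 after 40 steps: need exactly 20 steps of +1 and 20 of -1.
Favorable paths: C(40,20) = 137846528820
Total paths: 2^40 = 1099511627776
P = 137846528820/1099511627776 = 34461632205/274877906944

Answer: 34461632205/274877906944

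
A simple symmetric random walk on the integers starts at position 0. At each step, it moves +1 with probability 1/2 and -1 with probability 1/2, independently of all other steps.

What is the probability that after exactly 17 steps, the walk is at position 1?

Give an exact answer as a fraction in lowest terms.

Answer: 12155/65536

Derivation:
To reach position 1 after 17 steps: need 9 steps of +1 and 8 of -1.
Favorable paths: C(17,9) = 24310
Total paths: 2^17 = 131072
P = 24310/131072 = 12155/65536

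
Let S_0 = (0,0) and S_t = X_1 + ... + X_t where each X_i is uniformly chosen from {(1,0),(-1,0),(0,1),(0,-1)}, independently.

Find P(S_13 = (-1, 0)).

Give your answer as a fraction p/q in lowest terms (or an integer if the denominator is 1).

Let h be the number of horizontal steps (so 13-h are vertical). To end at (-1,0) need (h-1)/2 right-steps and ((13-h)+0)/2 up-steps.
Sum over h with 1 ≤ h ≤ 13, h ≡ 1 (mod 2), 13-h ≡ 0 (mod 2):
h=1: C(13,1)·C(1,0)·C(12,6) = 13·1·924 = 12012
h=3: C(13,3)·C(3,1)·C(10,5) = 286·3·252 = 216216
h=5: C(13,5)·C(5,2)·C(8,4) = 1287·10·70 = 900900
h=7: C(13,7)·C(7,3)·C(6,3) = 1716·35·20 = 1201200
h=9: C(13,9)·C(9,4)·C(4,2) = 715·126·6 = 540540
h=11: C(13,11)·C(11,5)·C(2,1) = 78·462·2 = 72072
h=13: C(13,13)·C(13,6)·C(0,0) = 1·1716·1 = 1716
Total favorable: 2944656
Total paths: 4^13 = 67108864
P = 2944656/67108864 = 184041/4194304

Answer: 184041/4194304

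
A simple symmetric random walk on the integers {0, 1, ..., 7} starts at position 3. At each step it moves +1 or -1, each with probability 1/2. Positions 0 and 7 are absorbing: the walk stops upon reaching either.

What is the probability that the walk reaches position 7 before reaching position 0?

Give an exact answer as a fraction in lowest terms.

Answer: 3/7

Derivation:
Symmetric walk (p = 1/2): the harmonic-function argument gives P(hit 7 before 0 | start at 3) = a/N.
P = 3/7 = 3/7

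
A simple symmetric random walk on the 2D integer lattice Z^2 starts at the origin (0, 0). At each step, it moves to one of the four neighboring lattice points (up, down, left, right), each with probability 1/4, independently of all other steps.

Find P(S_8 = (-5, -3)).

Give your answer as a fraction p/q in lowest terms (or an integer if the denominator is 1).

Answer: 7/8192

Derivation:
Let h be the number of horizontal steps (so 8-h are vertical). To end at (-5,-3) need (h-5)/2 right-steps and ((8-h)-3)/2 up-steps.
Sum over h with 5 ≤ h ≤ 5, h ≡ 1 (mod 2), 8-h ≡ 1 (mod 2):
h=5: C(8,5)·C(5,0)·C(3,0) = 56·1·1 = 56
Total favorable: 56
Total paths: 4^8 = 65536
P = 56/65536 = 7/8192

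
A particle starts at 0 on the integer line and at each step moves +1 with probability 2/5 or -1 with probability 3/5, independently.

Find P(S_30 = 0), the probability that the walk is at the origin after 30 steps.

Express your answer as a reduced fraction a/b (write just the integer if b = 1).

Answer: 14586785749733474304/186264514923095703125

Derivation:
To be at 0 after 30 steps: need exactly 15 steps of +1 and 15 of -1.
Number of such sequences: C(30,15) = 155117520
Each has probability (2/5)^15 · (3/5)^15 = 470184984576/931322574615478515625
P = 155117520 · 470184984576/931322574615478515625 = 14586785749733474304/186264514923095703125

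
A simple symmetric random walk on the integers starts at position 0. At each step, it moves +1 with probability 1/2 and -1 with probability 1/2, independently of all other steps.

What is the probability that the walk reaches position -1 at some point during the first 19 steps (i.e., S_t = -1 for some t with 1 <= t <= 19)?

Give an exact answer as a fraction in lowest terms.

Count via complement. Let g(t,s) = #length-t paths at position s with S_1..S_t all ≠ -1.
g(t,s) = g(t-1,s-1) + g(t-1,s+1) for s ≠ -1; g(t,-1) = 0.
t=0: g(0,0)=1
t=1: g(1,1)=1
t=2: g(2,0)=1 g(2,2)=1
t=3: g(3,1)=2 g(3,3)=1
t=4: g(4,0)=2 g(4,2)=3 g(4,4)=1
t=5: g(5,1)=5 g(5,3)=4 g(5,5)=1
t=6: g(6,0)=5 g(6,2)=9 g(6,4)=5 g(6,6)=1
t=7: g(7,1)=14 g(7,3)=14 g(7,5)=6 g(7,7)=1
t=8: g(8,0)=14 g(8,2)=28 g(8,4)=20 g(8,6)=7 g(8,8)=1
t=9: g(9,1)=42 g(9,3)=48 g(9,5)=27 g(9,7)=8 g(9,9)=1
t=10: g(10,0)=42 g(10,2)=90 g(10,4)=75 g(10,6)=35 g(10,8)=9 g(10,10)=1
t=11: g(11,1)=132 g(11,3)=165 g(11,5)=110 g(11,7)=44 g(11,9)=10 g(11,11)=1
t=12: g(12,0)=132 g(12,2)=297 g(12,4)=275 g(12,6)=154 g(12,8)=54 g(12,10)=11 g(12,12)=1
t=13: g(13,1)=429 g(13,3)=572 g(13,5)=429 g(13,7)=208 g(13,9)=65 g(13,11)=12 g(13,13)=1
t=14: g(14,0)=429 g(14,2)=1001 g(14,4)=1001 g(14,6)=637 g(14,8)=273 g(14,10)=77 g(14,12)=13 g(14,14)=1
t=15: g(15,1)=1430 g(15,3)=2002 g(15,5)=1638 g(15,7)=910 g(15,9)=350 g(15,11)=90 g(15,13)=14 g(15,15)=1
t=16: g(16,0)=1430 g(16,2)=3432 g(16,4)=3640 g(16,6)=2548 g(16,8)=1260 g(16,10)=440 g(16,12)=104 g(16,14)=15 g(16,16)=1
t=17: g(17,1)=4862 g(17,3)=7072 g(17,5)=6188 g(17,7)=3808 g(17,9)=1700 g(17,11)=544 g(17,13)=119 g(17,15)=16 g(17,17)=1
t=18: g(18,0)=4862 g(18,2)=11934 g(18,4)=13260 g(18,6)=9996 g(18,8)=5508 g(18,10)=2244 g(18,12)=663 g(18,14)=135 g(18,16)=17 g(18,18)=1
t=19: g(19,1)=16796 g(19,3)=25194 g(19,5)=23256 g(19,7)=15504 g(19,9)=7752 g(19,11)=2907 g(19,13)=798 g(19,15)=152 g(19,17)=18 g(19,19)=1
Paths never hitting -1: Σ_s g(19,s) = 92378
Paths hitting -1: 2^19 - 92378 = 431910
P = 431910/524288 = 215955/262144

Answer: 215955/262144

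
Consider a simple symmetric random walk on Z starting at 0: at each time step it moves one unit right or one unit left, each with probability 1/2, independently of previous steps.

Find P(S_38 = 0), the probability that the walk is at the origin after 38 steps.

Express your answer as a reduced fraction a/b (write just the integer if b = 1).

To return to 0 after 38 steps: need exactly 19 steps of +1 and 19 of -1.
Favorable paths: C(38,19) = 35345263800
Total paths: 2^38 = 274877906944
P = 35345263800/274877906944 = 4418157975/34359738368

Answer: 4418157975/34359738368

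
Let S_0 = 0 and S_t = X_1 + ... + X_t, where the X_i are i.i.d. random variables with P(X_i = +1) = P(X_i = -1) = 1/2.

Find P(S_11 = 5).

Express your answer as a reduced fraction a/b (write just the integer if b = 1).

To reach position 5 after 11 steps: need 8 steps of +1 and 3 of -1.
Favorable paths: C(11,8) = 165
Total paths: 2^11 = 2048
P = 165/2048 = 165/2048

Answer: 165/2048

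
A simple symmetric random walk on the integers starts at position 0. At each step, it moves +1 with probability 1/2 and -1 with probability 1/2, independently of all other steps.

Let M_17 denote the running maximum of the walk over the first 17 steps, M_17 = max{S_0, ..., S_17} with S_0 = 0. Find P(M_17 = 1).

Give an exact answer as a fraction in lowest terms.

Answer: 12155/65536

Derivation:
Let M_17 = max(S_0,...,S_17). Use the reflection principle: for j ≥ 1, #{paths with M_17 ≥ j} = #{S_17 ≥ j} + #{S_17 ≥ j+1}.
By reflection, #{M_17 ≥ 1} = #{S_17 ≥ 1} + #{S_17 ≥ 2} = 65536 + 41226 = 106762.
#{M_17 ≥ 2} = #{S_17 ≥ 2} + #{S_17 ≥ 3} = 41226 + 41226 = 82452.
#{M_17 = 1} = 106762 - 82452 = 24310.
P(M_17 = 1) = 24310/131072 = 12155/65536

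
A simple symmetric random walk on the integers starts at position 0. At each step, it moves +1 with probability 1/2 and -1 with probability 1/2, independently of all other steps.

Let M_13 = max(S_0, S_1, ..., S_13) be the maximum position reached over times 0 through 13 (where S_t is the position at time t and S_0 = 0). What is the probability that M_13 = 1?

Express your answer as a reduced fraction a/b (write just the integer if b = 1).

Answer: 429/2048

Derivation:
Let M_13 = max(S_0,...,S_13). Use the reflection principle: for j ≥ 1, #{paths with M_13 ≥ j} = #{S_13 ≥ j} + #{S_13 ≥ j+1}.
By reflection, #{M_13 ≥ 1} = #{S_13 ≥ 1} + #{S_13 ≥ 2} = 4096 + 2380 = 6476.
#{M_13 ≥ 2} = #{S_13 ≥ 2} + #{S_13 ≥ 3} = 2380 + 2380 = 4760.
#{M_13 = 1} = 6476 - 4760 = 1716.
P(M_13 = 1) = 1716/8192 = 429/2048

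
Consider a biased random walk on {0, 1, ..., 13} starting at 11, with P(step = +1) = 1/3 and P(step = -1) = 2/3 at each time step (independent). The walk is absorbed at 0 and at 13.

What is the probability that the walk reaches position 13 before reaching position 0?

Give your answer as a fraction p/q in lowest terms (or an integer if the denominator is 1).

Biased walk: p = 1/3, q = 2/3, r = q/p = 2
Gambler's ruin: P(hit 13 before 0 | start at 11) = (1 - r^a)/(1 - r^N)
r^11 = 2048; r^13 = 8192
P = (1 - 2048) / (1 - 8192) = -2047 / -8191 = 2047/8191

Answer: 2047/8191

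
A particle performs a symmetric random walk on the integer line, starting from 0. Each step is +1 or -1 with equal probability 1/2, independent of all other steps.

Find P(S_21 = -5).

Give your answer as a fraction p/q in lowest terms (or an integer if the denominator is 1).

Answer: 101745/1048576

Derivation:
To reach position -5 after 21 steps: need 8 steps of +1 and 13 of -1.
Favorable paths: C(21,8) = 203490
Total paths: 2^21 = 2097152
P = 203490/2097152 = 101745/1048576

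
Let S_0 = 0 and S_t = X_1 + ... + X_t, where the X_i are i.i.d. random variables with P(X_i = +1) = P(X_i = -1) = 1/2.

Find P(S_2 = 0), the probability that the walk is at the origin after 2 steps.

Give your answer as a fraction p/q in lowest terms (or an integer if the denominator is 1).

To return to 0 after 2 steps: need exactly 1 step of +1 and 1 of -1.
Favorable paths: C(2,1) = 2
Total paths: 2^2 = 4
P = 2/4 = 1/2

Answer: 1/2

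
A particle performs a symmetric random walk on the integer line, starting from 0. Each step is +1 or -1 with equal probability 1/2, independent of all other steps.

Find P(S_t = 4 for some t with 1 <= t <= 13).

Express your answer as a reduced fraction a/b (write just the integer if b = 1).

Count via complement. Let g(t,s) = #length-t paths at position s with S_1..S_t all ≠ 4.
g(t,s) = g(t-1,s-1) + g(t-1,s+1) for s ≠ 4; g(t,4) = 0.
t=0: g(0,0)=1
t=1: g(1,-1)=1 g(1,1)=1
t=2: g(2,-2)=1 g(2,0)=2 g(2,2)=1
t=3: g(3,-3)=1 g(3,-1)=3 g(3,1)=3 g(3,3)=1
t=4: g(4,-4)=1 g(4,-2)=4 g(4,0)=6 g(4,2)=4
t=5: g(5,-5)=1 g(5,-3)=5 g(5,-1)=10 g(5,1)=10 g(5,3)=4
t=6: g(6,-6)=1 g(6,-4)=6 g(6,-2)=15 g(6,0)=20 g(6,2)=14
t=7: g(7,-7)=1 g(7,-5)=7 g(7,-3)=21 g(7,-1)=35 g(7,1)=34 g(7,3)=14
t=8: g(8,-8)=1 g(8,-6)=8 g(8,-4)=28 g(8,-2)=56 g(8,0)=69 g(8,2)=48
t=9: g(9,-9)=1 g(9,-7)=9 g(9,-5)=36 g(9,-3)=84 g(9,-1)=125 g(9,1)=117 g(9,3)=48
t=10: g(10,-10)=1 g(10,-8)=10 g(10,-6)=45 g(10,-4)=120 g(10,-2)=209 g(10,0)=242 g(10,2)=165
t=11: g(11,-11)=1 g(11,-9)=11 g(11,-7)=55 g(11,-5)=165 g(11,-3)=329 g(11,-1)=451 g(11,1)=407 g(11,3)=165
t=12: g(12,-12)=1 g(12,-10)=12 g(12,-8)=66 g(12,-6)=220 g(12,-4)=494 g(12,-2)=780 g(12,0)=858 g(12,2)=572
t=13: g(13,-13)=1 g(13,-11)=13 g(13,-9)=78 g(13,-7)=286 g(13,-5)=714 g(13,-3)=1274 g(13,-1)=1638 g(13,1)=1430 g(13,3)=572
Paths never hitting 4: Σ_s g(13,s) = 6006
Paths hitting 4: 2^13 - 6006 = 2186
P = 2186/8192 = 1093/4096

Answer: 1093/4096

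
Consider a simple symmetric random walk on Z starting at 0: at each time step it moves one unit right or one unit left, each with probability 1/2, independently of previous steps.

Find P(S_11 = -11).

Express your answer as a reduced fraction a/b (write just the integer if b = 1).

Answer: 1/2048

Derivation:
To reach position -11 after 11 steps: need 0 steps of +1 and 11 of -1.
Favorable paths: C(11,0) = 1
Total paths: 2^11 = 2048
P = 1/2048 = 1/2048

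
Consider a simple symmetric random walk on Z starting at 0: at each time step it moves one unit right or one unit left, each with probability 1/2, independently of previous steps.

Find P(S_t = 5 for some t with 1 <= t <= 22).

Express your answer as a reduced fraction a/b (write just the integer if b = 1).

Answer: 300185/1048576

Derivation:
Count via complement. Let g(t,s) = #length-t paths at position s with S_1..S_t all ≠ 5.
g(t,s) = g(t-1,s-1) + g(t-1,s+1) for s ≠ 5; g(t,5) = 0.
t=0: g(0,0)=1
t=1: g(1,-1)=1 g(1,1)=1
t=2: g(2,-2)=1 g(2,0)=2 g(2,2)=1
t=3: g(3,-3)=1 g(3,-1)=3 g(3,1)=3 g(3,3)=1
t=4: g(4,-4)=1 g(4,-2)=4 g(4,0)=6 g(4,2)=4 g(4,4)=1
t=5: g(5,-5)=1 g(5,-3)=5 g(5,-1)=10 g(5,1)=10 g(5,3)=5
t=6: g(6,-6)=1 g(6,-4)=6 g(6,-2)=15 g(6,0)=20 g(6,2)=15 g(6,4)=5
t=7: g(7,-7)=1 g(7,-5)=7 g(7,-3)=21 g(7,-1)=35 g(7,1)=35 g(7,3)=20
t=8: g(8,-8)=1 g(8,-6)=8 g(8,-4)=28 g(8,-2)=56 g(8,0)=70 g(8,2)=55 g(8,4)=20
t=9: g(9,-9)=1 g(9,-7)=9 g(9,-5)=36 g(9,-3)=84 g(9,-1)=126 g(9,1)=125 g(9,3)=75
t=10: g(10,-10)=1 g(10,-8)=10 g(10,-6)=45 g(10,-4)=120 g(10,-2)=210 g(10,0)=251 g(10,2)=200 g(10,4)=75
t=11: g(11,-11)=1 g(11,-9)=11 g(11,-7)=55 g(11,-5)=165 g(11,-3)=330 g(11,-1)=461 g(11,1)=451 g(11,3)=275
t=12: g(12,-12)=1 g(12,-10)=12 g(12,-8)=66 g(12,-6)=220 g(12,-4)=495 g(12,-2)=791 g(12,0)=912 g(12,2)=726 g(12,4)=275
t=13: g(13,-13)=1 g(13,-11)=13 g(13,-9)=78 g(13,-7)=286 g(13,-5)=715 g(13,-3)=1286 g(13,-1)=1703 g(13,1)=1638 g(13,3)=1001
t=14: g(14,-14)=1 g(14,-12)=14 g(14,-10)=91 g(14,-8)=364 g(14,-6)=1001 g(14,-4)=2001 g(14,-2)=2989 g(14,0)=3341 g(14,2)=2639 g(14,4)=1001
t=15: g(15,-15)=1 g(15,-13)=15 g(15,-11)=105 g(15,-9)=455 g(15,-7)=1365 g(15,-5)=3002 g(15,-3)=4990 g(15,-1)=6330 g(15,1)=5980 g(15,3)=3640
t=16: g(16,-16)=1 g(16,-14)=16 g(16,-12)=120 g(16,-10)=560 g(16,-8)=1820 g(16,-6)=4367 g(16,-4)=7992 g(16,-2)=11320 g(16,0)=12310 g(16,2)=9620 g(16,4)=3640
t=17: g(17,-17)=1 g(17,-15)=17 g(17,-13)=136 g(17,-11)=680 g(17,-9)=2380 g(17,-7)=6187 g(17,-5)=12359 g(17,-3)=19312 g(17,-1)=23630 g(17,1)=21930 g(17,3)=13260
t=18: g(18,-18)=1 g(18,-16)=18 g(18,-14)=153 g(18,-12)=816 g(18,-10)=3060 g(18,-8)=8567 g(18,-6)=18546 g(18,-4)=31671 g(18,-2)=42942 g(18,0)=45560 g(18,2)=35190 g(18,4)=13260
t=19: g(19,-19)=1 g(19,-17)=19 g(19,-15)=171 g(19,-13)=969 g(19,-11)=3876 g(19,-9)=11627 g(19,-7)=27113 g(19,-5)=50217 g(19,-3)=74613 g(19,-1)=88502 g(19,1)=80750 g(19,3)=48450
t=20: g(20,-20)=1 g(20,-18)=20 g(20,-16)=190 g(20,-14)=1140 g(20,-12)=4845 g(20,-10)=15503 g(20,-8)=38740 g(20,-6)=77330 g(20,-4)=124830 g(20,-2)=163115 g(20,0)=169252 g(20,2)=129200 g(20,4)=48450
t=21: g(21,-21)=1 g(21,-19)=21 g(21,-17)=210 g(21,-15)=1330 g(21,-13)=5985 g(21,-11)=20348 g(21,-9)=54243 g(21,-7)=116070 g(21,-5)=202160 g(21,-3)=287945 g(21,-1)=332367 g(21,1)=298452 g(21,3)=177650
t=22: g(22,-22)=1 g(22,-20)=22 g(22,-18)=231 g(22,-16)=1540 g(22,-14)=7315 g(22,-12)=26333 g(22,-10)=74591 g(22,-8)=170313 g(22,-6)=318230 g(22,-4)=490105 g(22,-2)=620312 g(22,0)=630819 g(22,2)=476102 g(22,4)=177650
Paths never hitting 5: Σ_s g(22,s) = 2993564
Paths hitting 5: 2^22 - 2993564 = 1200740
P = 1200740/4194304 = 300185/1048576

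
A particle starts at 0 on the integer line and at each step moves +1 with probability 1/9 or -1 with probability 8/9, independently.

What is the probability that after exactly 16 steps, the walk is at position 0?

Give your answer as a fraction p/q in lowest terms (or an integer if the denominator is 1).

Answer: 23991418880/205891132094649

Derivation:
To be at 0 after 16 steps: need exactly 8 steps of +1 and 8 of -1.
Number of such sequences: C(16,8) = 12870
Each has probability (1/9)^8 · (8/9)^8 = 16777216/1853020188851841
P = 12870 · 16777216/1853020188851841 = 23991418880/205891132094649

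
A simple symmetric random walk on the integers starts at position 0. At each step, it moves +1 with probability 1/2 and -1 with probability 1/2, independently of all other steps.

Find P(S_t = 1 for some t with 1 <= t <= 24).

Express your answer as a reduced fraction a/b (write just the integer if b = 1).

Count via complement. Let g(t,s) = #length-t paths at position s with S_1..S_t all ≠ 1.
g(t,s) = g(t-1,s-1) + g(t-1,s+1) for s ≠ 1; g(t,1) = 0.
t=0: g(0,0)=1
t=1: g(1,-1)=1
t=2: g(2,-2)=1 g(2,0)=1
t=3: g(3,-3)=1 g(3,-1)=2
t=4: g(4,-4)=1 g(4,-2)=3 g(4,0)=2
t=5: g(5,-5)=1 g(5,-3)=4 g(5,-1)=5
t=6: g(6,-6)=1 g(6,-4)=5 g(6,-2)=9 g(6,0)=5
t=7: g(7,-7)=1 g(7,-5)=6 g(7,-3)=14 g(7,-1)=14
t=8: g(8,-8)=1 g(8,-6)=7 g(8,-4)=20 g(8,-2)=28 g(8,0)=14
t=9: g(9,-9)=1 g(9,-7)=8 g(9,-5)=27 g(9,-3)=48 g(9,-1)=42
t=10: g(10,-10)=1 g(10,-8)=9 g(10,-6)=35 g(10,-4)=75 g(10,-2)=90 g(10,0)=42
t=11: g(11,-11)=1 g(11,-9)=10 g(11,-7)=44 g(11,-5)=110 g(11,-3)=165 g(11,-1)=132
t=12: g(12,-12)=1 g(12,-10)=11 g(12,-8)=54 g(12,-6)=154 g(12,-4)=275 g(12,-2)=297 g(12,0)=132
t=13: g(13,-13)=1 g(13,-11)=12 g(13,-9)=65 g(13,-7)=208 g(13,-5)=429 g(13,-3)=572 g(13,-1)=429
t=14: g(14,-14)=1 g(14,-12)=13 g(14,-10)=77 g(14,-8)=273 g(14,-6)=637 g(14,-4)=1001 g(14,-2)=1001 g(14,0)=429
t=15: g(15,-15)=1 g(15,-13)=14 g(15,-11)=90 g(15,-9)=350 g(15,-7)=910 g(15,-5)=1638 g(15,-3)=2002 g(15,-1)=1430
t=16: g(16,-16)=1 g(16,-14)=15 g(16,-12)=104 g(16,-10)=440 g(16,-8)=1260 g(16,-6)=2548 g(16,-4)=3640 g(16,-2)=3432 g(16,0)=1430
t=17: g(17,-17)=1 g(17,-15)=16 g(17,-13)=119 g(17,-11)=544 g(17,-9)=1700 g(17,-7)=3808 g(17,-5)=6188 g(17,-3)=7072 g(17,-1)=4862
t=18: g(18,-18)=1 g(18,-16)=17 g(18,-14)=135 g(18,-12)=663 g(18,-10)=2244 g(18,-8)=5508 g(18,-6)=9996 g(18,-4)=13260 g(18,-2)=11934 g(18,0)=4862
t=19: g(19,-19)=1 g(19,-17)=18 g(19,-15)=152 g(19,-13)=798 g(19,-11)=2907 g(19,-9)=7752 g(19,-7)=15504 g(19,-5)=23256 g(19,-3)=25194 g(19,-1)=16796
t=20: g(20,-20)=1 g(20,-18)=19 g(20,-16)=170 g(20,-14)=950 g(20,-12)=3705 g(20,-10)=10659 g(20,-8)=23256 g(20,-6)=38760 g(20,-4)=48450 g(20,-2)=41990 g(20,0)=16796
t=21: g(21,-21)=1 g(21,-19)=20 g(21,-17)=189 g(21,-15)=1120 g(21,-13)=4655 g(21,-11)=14364 g(21,-9)=33915 g(21,-7)=62016 g(21,-5)=87210 g(21,-3)=90440 g(21,-1)=58786
t=22: g(22,-22)=1 g(22,-20)=21 g(22,-18)=209 g(22,-16)=1309 g(22,-14)=5775 g(22,-12)=19019 g(22,-10)=48279 g(22,-8)=95931 g(22,-6)=149226 g(22,-4)=177650 g(22,-2)=149226 g(22,0)=58786
t=23: g(23,-23)=1 g(23,-21)=22 g(23,-19)=230 g(23,-17)=1518 g(23,-15)=7084 g(23,-13)=24794 g(23,-11)=67298 g(23,-9)=144210 g(23,-7)=245157 g(23,-5)=326876 g(23,-3)=326876 g(23,-1)=208012
t=24: g(24,-24)=1 g(24,-22)=23 g(24,-20)=252 g(24,-18)=1748 g(24,-16)=8602 g(24,-14)=31878 g(24,-12)=92092 g(24,-10)=211508 g(24,-8)=389367 g(24,-6)=572033 g(24,-4)=653752 g(24,-2)=534888 g(24,0)=208012
Paths never hitting 1: Σ_s g(24,s) = 2704156
Paths hitting 1: 2^24 - 2704156 = 14073060
P = 14073060/16777216 = 3518265/4194304

Answer: 3518265/4194304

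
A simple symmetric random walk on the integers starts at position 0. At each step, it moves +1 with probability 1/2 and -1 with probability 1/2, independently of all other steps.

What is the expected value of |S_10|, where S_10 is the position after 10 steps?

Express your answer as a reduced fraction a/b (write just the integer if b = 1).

Answer: 315/128

Derivation:
S_10 takes values m ≡ 0 (mod 2) with |m| ≤ 10; P(S_10=m) = C(10,(10+m)/2)/2^10.
Total paths: 2^10 = 1024
Distribution: P(S=-10)=1/1024, P(S=-8)=10/1024, P(S=-6)=45/1024, P(S=-4)=120/1024, P(S=-2)=210/1024, P(S=0)=252/1024, P(S=2)=210/1024, P(S=4)=120/1024, P(S=6)=45/1024, P(S=8)=10/1024, P(S=10)=1/1024
E[|S_10|] = Σ_m |m|·P(S_10=m) = 2520/1024 = 315/128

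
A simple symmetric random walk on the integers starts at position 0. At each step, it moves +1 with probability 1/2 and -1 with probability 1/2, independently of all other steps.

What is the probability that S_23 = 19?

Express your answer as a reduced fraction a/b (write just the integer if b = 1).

Answer: 253/8388608

Derivation:
To reach position 19 after 23 steps: need 21 steps of +1 and 2 of -1.
Favorable paths: C(23,21) = 253
Total paths: 2^23 = 8388608
P = 253/8388608 = 253/8388608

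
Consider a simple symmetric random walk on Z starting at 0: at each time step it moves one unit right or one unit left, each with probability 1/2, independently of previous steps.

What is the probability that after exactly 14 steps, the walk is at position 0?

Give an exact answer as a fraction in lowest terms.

To return to 0 after 14 steps: need exactly 7 steps of +1 and 7 of -1.
Favorable paths: C(14,7) = 3432
Total paths: 2^14 = 16384
P = 3432/16384 = 429/2048

Answer: 429/2048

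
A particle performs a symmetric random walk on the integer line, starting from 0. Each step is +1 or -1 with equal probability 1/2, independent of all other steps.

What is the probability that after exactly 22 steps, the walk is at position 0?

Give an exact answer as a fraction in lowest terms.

To return to 0 after 22 steps: need exactly 11 steps of +1 and 11 of -1.
Favorable paths: C(22,11) = 705432
Total paths: 2^22 = 4194304
P = 705432/4194304 = 88179/524288

Answer: 88179/524288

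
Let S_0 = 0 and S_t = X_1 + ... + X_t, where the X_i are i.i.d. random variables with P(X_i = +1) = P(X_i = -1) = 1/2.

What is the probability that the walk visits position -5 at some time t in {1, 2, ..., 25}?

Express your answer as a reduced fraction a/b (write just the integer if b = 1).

Count via complement. Let g(t,s) = #length-t paths at position s with S_1..S_t all ≠ -5.
g(t,s) = g(t-1,s-1) + g(t-1,s+1) for s ≠ -5; g(t,-5) = 0.
t=0: g(0,0)=1
t=1: g(1,-1)=1 g(1,1)=1
t=2: g(2,-2)=1 g(2,0)=2 g(2,2)=1
t=3: g(3,-3)=1 g(3,-1)=3 g(3,1)=3 g(3,3)=1
t=4: g(4,-4)=1 g(4,-2)=4 g(4,0)=6 g(4,2)=4 g(4,4)=1
t=5: g(5,-3)=5 g(5,-1)=10 g(5,1)=10 g(5,3)=5 g(5,5)=1
t=6: g(6,-4)=5 g(6,-2)=15 g(6,0)=20 g(6,2)=15 g(6,4)=6 g(6,6)=1
t=7: g(7,-3)=20 g(7,-1)=35 g(7,1)=35 g(7,3)=21 g(7,5)=7 g(7,7)=1
t=8: g(8,-4)=20 g(8,-2)=55 g(8,0)=70 g(8,2)=56 g(8,4)=28 g(8,6)=8 g(8,8)=1
t=9: g(9,-3)=75 g(9,-1)=125 g(9,1)=126 g(9,3)=84 g(9,5)=36 g(9,7)=9 g(9,9)=1
t=10: g(10,-4)=75 g(10,-2)=200 g(10,0)=251 g(10,2)=210 g(10,4)=120 g(10,6)=45 g(10,8)=10 g(10,10)=1
t=11: g(11,-3)=275 g(11,-1)=451 g(11,1)=461 g(11,3)=330 g(11,5)=165 g(11,7)=55 g(11,9)=11 g(11,11)=1
t=12: g(12,-4)=275 g(12,-2)=726 g(12,0)=912 g(12,2)=791 g(12,4)=495 g(12,6)=220 g(12,8)=66 g(12,10)=12 g(12,12)=1
t=13: g(13,-3)=1001 g(13,-1)=1638 g(13,1)=1703 g(13,3)=1286 g(13,5)=715 g(13,7)=286 g(13,9)=78 g(13,11)=13 g(13,13)=1
t=14: g(14,-4)=1001 g(14,-2)=2639 g(14,0)=3341 g(14,2)=2989 g(14,4)=2001 g(14,6)=1001 g(14,8)=364 g(14,10)=91 g(14,12)=14 g(14,14)=1
t=15: g(15,-3)=3640 g(15,-1)=5980 g(15,1)=6330 g(15,3)=4990 g(15,5)=3002 g(15,7)=1365 g(15,9)=455 g(15,11)=105 g(15,13)=15 g(15,15)=1
t=16: g(16,-4)=3640 g(16,-2)=9620 g(16,0)=12310 g(16,2)=11320 g(16,4)=7992 g(16,6)=4367 g(16,8)=1820 g(16,10)=560 g(16,12)=120 g(16,14)=16 g(16,16)=1
t=17: g(17,-3)=13260 g(17,-1)=21930 g(17,1)=23630 g(17,3)=19312 g(17,5)=12359 g(17,7)=6187 g(17,9)=2380 g(17,11)=680 g(17,13)=136 g(17,15)=17 g(17,17)=1
t=18: g(18,-4)=13260 g(18,-2)=35190 g(18,0)=45560 g(18,2)=42942 g(18,4)=31671 g(18,6)=18546 g(18,8)=8567 g(18,10)=3060 g(18,12)=816 g(18,14)=153 g(18,16)=18 g(18,18)=1
t=19: g(19,-3)=48450 g(19,-1)=80750 g(19,1)=88502 g(19,3)=74613 g(19,5)=50217 g(19,7)=27113 g(19,9)=11627 g(19,11)=3876 g(19,13)=969 g(19,15)=171 g(19,17)=19 g(19,19)=1
t=20: g(20,-4)=48450 g(20,-2)=129200 g(20,0)=169252 g(20,2)=163115 g(20,4)=124830 g(20,6)=77330 g(20,8)=38740 g(20,10)=15503 g(20,12)=4845 g(20,14)=1140 g(20,16)=190 g(20,18)=20 g(20,20)=1
t=21: g(21,-3)=177650 g(21,-1)=298452 g(21,1)=332367 g(21,3)=287945 g(21,5)=202160 g(21,7)=116070 g(21,9)=54243 g(21,11)=20348 g(21,13)=5985 g(21,15)=1330 g(21,17)=210 g(21,19)=21 g(21,21)=1
t=22: g(22,-4)=177650 g(22,-2)=476102 g(22,0)=630819 g(22,2)=620312 g(22,4)=490105 g(22,6)=318230 g(22,8)=170313 g(22,10)=74591 g(22,12)=26333 g(22,14)=7315 g(22,16)=1540 g(22,18)=231 g(22,20)=22 g(22,22)=1
t=23: g(23,-3)=653752 g(23,-1)=1106921 g(23,1)=1251131 g(23,3)=1110417 g(23,5)=808335 g(23,7)=488543 g(23,9)=244904 g(23,11)=100924 g(23,13)=33648 g(23,15)=8855 g(23,17)=1771 g(23,19)=253 g(23,21)=23 g(23,23)=1
t=24: g(24,-4)=653752 g(24,-2)=1760673 g(24,0)=2358052 g(24,2)=2361548 g(24,4)=1918752 g(24,6)=1296878 g(24,8)=733447 g(24,10)=345828 g(24,12)=134572 g(24,14)=42503 g(24,16)=10626 g(24,18)=2024 g(24,20)=276 g(24,22)=24 g(24,24)=1
t=25: g(25,-3)=2414425 g(25,-1)=4118725 g(25,1)=4719600 g(25,3)=4280300 g(25,5)=3215630 g(25,7)=2030325 g(25,9)=1079275 g(25,11)=480400 g(25,13)=177075 g(25,15)=53129 g(25,17)=12650 g(25,19)=2300 g(25,21)=300 g(25,23)=25 g(25,25)=1
Paths never hitting -5: Σ_s g(25,s) = 22584160
Paths hitting -5: 2^25 - 22584160 = 10970272
P = 10970272/33554432 = 342821/1048576

Answer: 342821/1048576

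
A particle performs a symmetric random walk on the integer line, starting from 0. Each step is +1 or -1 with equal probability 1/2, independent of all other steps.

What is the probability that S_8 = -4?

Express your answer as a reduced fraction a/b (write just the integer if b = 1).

Answer: 7/64

Derivation:
To reach position -4 after 8 steps: need 2 steps of +1 and 6 of -1.
Favorable paths: C(8,2) = 28
Total paths: 2^8 = 256
P = 28/256 = 7/64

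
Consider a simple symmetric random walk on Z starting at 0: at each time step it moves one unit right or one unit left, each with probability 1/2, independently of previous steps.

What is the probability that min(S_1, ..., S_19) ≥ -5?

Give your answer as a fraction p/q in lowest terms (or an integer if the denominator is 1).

Answer: 54587/65536

Derivation:
Let f(t,s) = #length-t paths at position s with S_1..S_t all ≥ -5.
f(t,s) = f(t-1,s-1) + f(t-1,s+1) for s ≥ -5; f(t,s) = 0 for s < -5.
t=0: f(0,0)=1
t=1: f(1,-1)=1 f(1,1)=1
t=2: f(2,-2)=1 f(2,0)=2 f(2,2)=1
t=3: f(3,-3)=1 f(3,-1)=3 f(3,1)=3 f(3,3)=1
t=4: f(4,-4)=1 f(4,-2)=4 f(4,0)=6 f(4,2)=4 f(4,4)=1
t=5: f(5,-5)=1 f(5,-3)=5 f(5,-1)=10 f(5,1)=10 f(5,3)=5 f(5,5)=1
t=6: f(6,-4)=6 f(6,-2)=15 f(6,0)=20 f(6,2)=15 f(6,4)=6 f(6,6)=1
t=7: f(7,-5)=6 f(7,-3)=21 f(7,-1)=35 f(7,1)=35 f(7,3)=21 f(7,5)=7 f(7,7)=1
t=8: f(8,-4)=27 f(8,-2)=56 f(8,0)=70 f(8,2)=56 f(8,4)=28 f(8,6)=8 f(8,8)=1
t=9: f(9,-5)=27 f(9,-3)=83 f(9,-1)=126 f(9,1)=126 f(9,3)=84 f(9,5)=36 f(9,7)=9 f(9,9)=1
t=10: f(10,-4)=110 f(10,-2)=209 f(10,0)=252 f(10,2)=210 f(10,4)=120 f(10,6)=45 f(10,8)=10 f(10,10)=1
t=11: f(11,-5)=110 f(11,-3)=319 f(11,-1)=461 f(11,1)=462 f(11,3)=330 f(11,5)=165 f(11,7)=55 f(11,9)=11 f(11,11)=1
t=12: f(12,-4)=429 f(12,-2)=780 f(12,0)=923 f(12,2)=792 f(12,4)=495 f(12,6)=220 f(12,8)=66 f(12,10)=12 f(12,12)=1
t=13: f(13,-5)=429 f(13,-3)=1209 f(13,-1)=1703 f(13,1)=1715 f(13,3)=1287 f(13,5)=715 f(13,7)=286 f(13,9)=78 f(13,11)=13 f(13,13)=1
t=14: f(14,-4)=1638 f(14,-2)=2912 f(14,0)=3418 f(14,2)=3002 f(14,4)=2002 f(14,6)=1001 f(14,8)=364 f(14,10)=91 f(14,12)=14 f(14,14)=1
t=15: f(15,-5)=1638 f(15,-3)=4550 f(15,-1)=6330 f(15,1)=6420 f(15,3)=5004 f(15,5)=3003 f(15,7)=1365 f(15,9)=455 f(15,11)=105 f(15,13)=15 f(15,15)=1
t=16: f(16,-4)=6188 f(16,-2)=10880 f(16,0)=12750 f(16,2)=11424 f(16,4)=8007 f(16,6)=4368 f(16,8)=1820 f(16,10)=560 f(16,12)=120 f(16,14)=16 f(16,16)=1
t=17: f(17,-5)=6188 f(17,-3)=17068 f(17,-1)=23630 f(17,1)=24174 f(17,3)=19431 f(17,5)=12375 f(17,7)=6188 f(17,9)=2380 f(17,11)=680 f(17,13)=136 f(17,15)=17 f(17,17)=1
t=18: f(18,-4)=23256 f(18,-2)=40698 f(18,0)=47804 f(18,2)=43605 f(18,4)=31806 f(18,6)=18563 f(18,8)=8568 f(18,10)=3060 f(18,12)=816 f(18,14)=153 f(18,16)=18 f(18,18)=1
t=19: f(19,-5)=23256 f(19,-3)=63954 f(19,-1)=88502 f(19,1)=91409 f(19,3)=75411 f(19,5)=50369 f(19,7)=27131 f(19,9)=11628 f(19,11)=3876 f(19,13)=969 f(19,15)=171 f(19,17)=19 f(19,19)=1
Σ_s f(19,s) = 436696
P = 436696/524288 = 54587/65536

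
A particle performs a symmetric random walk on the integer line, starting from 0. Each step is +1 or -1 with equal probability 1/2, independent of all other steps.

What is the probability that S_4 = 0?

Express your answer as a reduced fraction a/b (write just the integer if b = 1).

To return to 0 after 4 steps: need exactly 2 steps of +1 and 2 of -1.
Favorable paths: C(4,2) = 6
Total paths: 2^4 = 16
P = 6/16 = 3/8

Answer: 3/8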